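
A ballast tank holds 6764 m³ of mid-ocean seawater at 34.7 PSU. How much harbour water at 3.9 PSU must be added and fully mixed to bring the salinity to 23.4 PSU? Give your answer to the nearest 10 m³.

Salt balance: 6,764×34.7 + V×3.9 = (6,764+V)×23.4
234,710.8 + 3.9V = 158,277.6 + 23.4V
76,433.2 = 19.5V
V = 3,919.65 m³

3920 m³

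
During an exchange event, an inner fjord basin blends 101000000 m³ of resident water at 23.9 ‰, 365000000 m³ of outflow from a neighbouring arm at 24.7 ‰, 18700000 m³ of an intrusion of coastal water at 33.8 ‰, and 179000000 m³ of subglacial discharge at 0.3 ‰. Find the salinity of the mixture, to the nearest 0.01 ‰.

Conserving salt mass:
salt = 101,000,000×23.9 + 365,000,000×24.7 + 18,700,000×33.8 + 179,000,000×0.3 = 2,413,900,000 + 9,015,500,000 + 632,060,000 + 53,700,000 = 12,115,160,000
volume = 101,000,000 + 365,000,000 + 18,700,000 + 179,000,000 = 663,700,000 m³
S = 12,115,160,000 / 663,700,000 = 18.254 ‰

18.25 ‰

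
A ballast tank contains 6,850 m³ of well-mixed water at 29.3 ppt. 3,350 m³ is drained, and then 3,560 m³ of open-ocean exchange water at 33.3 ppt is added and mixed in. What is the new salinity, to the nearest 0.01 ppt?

31.32 ppt

Remaining after removal: 3,500 m³ at 29.3 ppt (salt = 102,550)
After addition: salt = 102,550 + 3,560×33.3 = 221,098; volume = 7,060 m³
S = 221,098 / 7,060 = 31.317 ppt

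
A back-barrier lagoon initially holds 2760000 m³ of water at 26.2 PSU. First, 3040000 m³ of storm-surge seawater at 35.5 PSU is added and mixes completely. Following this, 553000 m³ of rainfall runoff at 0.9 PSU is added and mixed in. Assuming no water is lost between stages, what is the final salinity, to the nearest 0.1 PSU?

28.4 PSU

Mass of salt is conserved:
Initial salt = 2,760,000×26.2 = 72,312,000
After stage 1: salt = 72,312,000 + 3,040,000×35.5 = 180,232,000; volume = 5,800,000 m³; S = 31.074 PSU
After stage 2: salt = 180,232,000 + 553,000×0.9 = 180,729,700; volume = 6,353,000 m³
S = 180,729,700 / 6,353,000 = 28.4479 PSU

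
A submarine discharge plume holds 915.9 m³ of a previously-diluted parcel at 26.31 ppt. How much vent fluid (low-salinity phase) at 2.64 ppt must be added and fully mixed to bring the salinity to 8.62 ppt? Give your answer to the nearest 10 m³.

2710 m³

Salt balance: 915.9×26.31 + V×2.64 = (915.9+V)×8.62
24,097.329 + 2.64V = 7,895.058 + 8.62V
16,202.271 = 5.98V
V = 2,709.41 m³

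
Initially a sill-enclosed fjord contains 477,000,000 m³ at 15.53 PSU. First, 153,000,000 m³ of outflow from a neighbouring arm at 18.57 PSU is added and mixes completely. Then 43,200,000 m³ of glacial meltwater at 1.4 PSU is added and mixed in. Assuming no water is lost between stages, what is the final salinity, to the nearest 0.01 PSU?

Weighted by volume,
Initial salt = 477,000,000×15.53 = 7,407,810,000
After stage 1: salt = 7,407,810,000 + 153,000,000×18.57 = 10,249,020,000; volume = 630,000,000 m³; S = 16.268 PSU
After stage 2: salt = 10,249,020,000 + 43,200,000×1.4 = 10,309,500,000; volume = 673,200,000 m³
S = 10,309,500,000 / 673,200,000 = 15.3142 PSU

15.31 PSU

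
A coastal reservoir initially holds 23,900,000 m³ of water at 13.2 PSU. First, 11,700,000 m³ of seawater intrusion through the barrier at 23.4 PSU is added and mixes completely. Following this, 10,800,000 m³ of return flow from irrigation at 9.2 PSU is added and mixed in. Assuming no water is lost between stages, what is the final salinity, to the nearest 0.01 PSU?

14.84 PSU

Weighted by volume,
Initial salt = 23,900,000×13.2 = 315,480,000
After stage 1: salt = 315,480,000 + 11,700,000×23.4 = 589,260,000; volume = 35,600,000 m³; S = 16.552 PSU
After stage 2: salt = 589,260,000 + 10,800,000×9.2 = 688,620,000; volume = 46,400,000 m³
S = 688,620,000 / 46,400,000 = 14.8409 PSU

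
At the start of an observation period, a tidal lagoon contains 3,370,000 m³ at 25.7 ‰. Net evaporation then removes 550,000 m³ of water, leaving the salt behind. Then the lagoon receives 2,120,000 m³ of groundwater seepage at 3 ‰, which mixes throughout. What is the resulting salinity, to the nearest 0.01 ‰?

After evaporation: salt = 3,370,000×25.7 = 86,609,000; volume = 3,370,000 − 550,000 = 2,820,000 m³
After mixing: salt = 86,609,000 + 2,120,000×3 = 92,969,000; volume = 2,820,000 + 2,120,000 = 4,940,000 m³
S = 92,969,000 / 4,940,000 = 18.8196 ‰

18.82 ‰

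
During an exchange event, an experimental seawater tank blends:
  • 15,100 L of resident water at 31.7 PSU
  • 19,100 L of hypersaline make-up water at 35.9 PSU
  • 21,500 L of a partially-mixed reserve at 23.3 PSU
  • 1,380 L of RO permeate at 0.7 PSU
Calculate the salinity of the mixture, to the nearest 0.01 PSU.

Conserving salt mass:
salt = 15,100×31.7 + 19,100×35.9 + 21,500×23.3 + 1,380×0.7 = 478,670 + 685,690 + 500,950 + 966 = 1,666,276
volume = 15,100 + 19,100 + 21,500 + 1,380 = 57,080 L
S = 1,666,276 / 57,080 = 29.1919 PSU

29.19 PSU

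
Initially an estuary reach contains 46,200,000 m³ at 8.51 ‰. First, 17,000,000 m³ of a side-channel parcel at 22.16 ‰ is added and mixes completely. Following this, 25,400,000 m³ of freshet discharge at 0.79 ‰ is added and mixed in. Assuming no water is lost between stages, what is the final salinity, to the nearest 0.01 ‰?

Total salt / total volume:
Initial salt = 46,200,000×8.51 = 393,162,000
After stage 1: salt = 393,162,000 + 17,000,000×22.16 = 769,882,000; volume = 63,200,000 m³; S = 12.182 ‰
After stage 2: salt = 769,882,000 + 25,400,000×0.79 = 789,948,000; volume = 88,600,000 m³
S = 789,948,000 / 88,600,000 = 8.9159 ‰

8.92 ‰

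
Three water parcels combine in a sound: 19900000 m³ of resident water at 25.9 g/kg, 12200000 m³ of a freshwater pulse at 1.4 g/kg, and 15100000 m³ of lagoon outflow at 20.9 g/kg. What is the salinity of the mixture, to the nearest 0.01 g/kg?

Weighted by volume,
salt = 19,900,000×25.9 + 12,200,000×1.4 + 15,100,000×20.9 = 515,410,000 + 17,080,000 + 315,590,000 = 848,080,000
volume = 19,900,000 + 12,200,000 + 15,100,000 = 47,200,000 m³
S = 848,080,000 / 47,200,000 = 17.9678 g/kg

17.97 g/kg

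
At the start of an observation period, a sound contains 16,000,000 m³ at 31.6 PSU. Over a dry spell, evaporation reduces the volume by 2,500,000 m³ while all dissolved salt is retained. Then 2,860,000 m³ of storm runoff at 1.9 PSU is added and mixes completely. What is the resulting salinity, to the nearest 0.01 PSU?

31.24 PSU

After evaporation: salt = 16,000,000×31.6 = 505,600,000; volume = 16,000,000 − 2,500,000 = 13,500,000 m³
After mixing: salt = 505,600,000 + 2,860,000×1.9 = 511,034,000; volume = 13,500,000 + 2,860,000 = 16,360,000 m³
S = 511,034,000 / 16,360,000 = 31.2368 PSU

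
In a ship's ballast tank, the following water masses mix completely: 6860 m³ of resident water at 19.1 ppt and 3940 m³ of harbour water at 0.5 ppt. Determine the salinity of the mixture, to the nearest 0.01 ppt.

12.31 ppt

Salt balance:
salt = 6,860×19.1 + 3,940×0.5 = 131,026 + 1,970 = 132,996
volume = 6,860 + 3,940 = 10,800 m³
S = 132,996 / 10,800 = 12.3144 ppt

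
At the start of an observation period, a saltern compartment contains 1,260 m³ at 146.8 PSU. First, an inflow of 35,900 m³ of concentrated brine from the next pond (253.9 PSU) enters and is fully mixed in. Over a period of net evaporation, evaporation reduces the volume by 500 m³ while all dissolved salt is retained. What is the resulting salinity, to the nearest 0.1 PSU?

253.7 PSU

After mixing: salt = 1,260×146.8 + 35,900×253.9 = 9,299,978; volume = 37,160 m³
After evaporation: salt unchanged = 9,299,978; volume = 37,160 − 500 = 36,660 m³
S = 9,299,978 / 36,660 = 253.6819 PSU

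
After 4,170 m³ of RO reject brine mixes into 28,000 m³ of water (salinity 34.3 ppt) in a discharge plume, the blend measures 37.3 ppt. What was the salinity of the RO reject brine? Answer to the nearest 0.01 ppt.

Salt balance: 28,000×34.3 + 4,170×S = 32,170×37.3
960,400 + 4,170·S = 1,199,941
S = (1,199,941 − 960,400) / 4,170 = 57.4439 ppt

57.44 ppt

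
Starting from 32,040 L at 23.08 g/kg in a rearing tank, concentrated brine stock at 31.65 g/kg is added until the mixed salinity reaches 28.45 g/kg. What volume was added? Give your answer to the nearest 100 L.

53800 L

Salt balance: 32,040×23.08 + V×31.65 = (32,040+V)×28.45
739,483.2 + 31.65V = 911,538 + 28.45V
172,054.8 = 3.2V
V = 53,767.13 L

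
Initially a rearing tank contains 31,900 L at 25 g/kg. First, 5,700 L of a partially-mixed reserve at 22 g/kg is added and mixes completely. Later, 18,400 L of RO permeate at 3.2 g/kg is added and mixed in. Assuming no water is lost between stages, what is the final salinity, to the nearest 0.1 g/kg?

Conserving salt mass:
Initial salt = 31,900×25 = 797,500
After stage 1: salt = 797,500 + 5,700×22 = 922,900; volume = 37,600 L; S = 24.545 g/kg
After stage 2: salt = 922,900 + 18,400×3.2 = 981,780; volume = 56,000 L
S = 981,780 / 56,000 = 17.5318 g/kg

17.5 g/kg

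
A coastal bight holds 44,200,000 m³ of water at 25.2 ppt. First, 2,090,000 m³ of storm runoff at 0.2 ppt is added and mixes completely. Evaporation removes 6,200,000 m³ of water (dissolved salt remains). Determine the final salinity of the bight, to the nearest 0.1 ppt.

27.8 ppt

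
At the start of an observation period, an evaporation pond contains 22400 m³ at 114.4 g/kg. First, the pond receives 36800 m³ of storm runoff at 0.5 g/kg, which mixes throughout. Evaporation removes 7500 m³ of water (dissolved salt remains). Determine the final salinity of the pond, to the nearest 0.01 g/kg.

49.92 g/kg

After mixing: salt = 22,400×114.4 + 36,800×0.5 = 2,580,960; volume = 59,200 m³
After evaporation: salt unchanged = 2,580,960; volume = 59,200 − 7,500 = 51,700 m³
S = 2,580,960 / 51,700 = 49.9219 g/kg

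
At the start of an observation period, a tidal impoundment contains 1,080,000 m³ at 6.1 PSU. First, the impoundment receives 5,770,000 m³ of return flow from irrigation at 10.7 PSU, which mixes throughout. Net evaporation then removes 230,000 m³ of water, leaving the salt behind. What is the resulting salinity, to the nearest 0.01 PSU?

10.32 PSU

After mixing: salt = 1,080,000×6.1 + 5,770,000×10.7 = 68,327,000; volume = 6,850,000 m³
After evaporation: salt unchanged = 68,327,000; volume = 6,850,000 − 230,000 = 6,620,000 m³
S = 68,327,000 / 6,620,000 = 10.3213 PSU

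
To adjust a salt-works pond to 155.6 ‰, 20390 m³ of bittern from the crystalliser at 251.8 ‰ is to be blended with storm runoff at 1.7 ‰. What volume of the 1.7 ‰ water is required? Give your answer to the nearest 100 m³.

Salt balance: 20,390×251.8 + V×1.7 = (20,390+V)×155.6
5,134,202 + 1.7V = 3,172,684 + 155.6V
1,961,518 = 153.9V
V = 12,745.41 m³

12700 m³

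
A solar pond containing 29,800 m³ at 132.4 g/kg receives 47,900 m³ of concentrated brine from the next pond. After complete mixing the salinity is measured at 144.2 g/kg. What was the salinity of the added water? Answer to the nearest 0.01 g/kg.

Salt balance: 29,800×132.4 + 47,900×S = 77,700×144.2
3,945,520 + 47,900·S = 11,204,340
S = (11,204,340 − 3,945,520) / 47,900 = 151.5411 g/kg

151.54 g/kg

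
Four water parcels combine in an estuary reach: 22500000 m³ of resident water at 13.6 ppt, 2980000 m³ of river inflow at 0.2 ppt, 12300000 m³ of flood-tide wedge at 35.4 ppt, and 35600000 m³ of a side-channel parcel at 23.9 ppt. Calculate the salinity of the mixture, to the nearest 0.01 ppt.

21.71 ppt

Total salt / total volume:
salt = 22,500,000×13.6 + 2,980,000×0.2 + 12,300,000×35.4 + 35,600,000×23.9 = 306,000,000 + 596,000 + 435,420,000 + 850,840,000 = 1,592,856,000
volume = 22,500,000 + 2,980,000 + 12,300,000 + 35,600,000 = 73,380,000 m³
S = 1,592,856,000 / 73,380,000 = 21.707 ppt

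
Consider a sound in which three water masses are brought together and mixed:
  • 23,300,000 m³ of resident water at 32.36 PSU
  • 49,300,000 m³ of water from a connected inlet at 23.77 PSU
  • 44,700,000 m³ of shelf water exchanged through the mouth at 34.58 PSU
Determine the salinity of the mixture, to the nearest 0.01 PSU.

Total salt / total volume:
salt = 23,300,000×32.36 + 49,300,000×23.77 + 44,700,000×34.58 = 753,988,000 + 1,171,861,000 + 1,545,726,000 = 3,471,575,000
volume = 23,300,000 + 49,300,000 + 44,700,000 = 117,300,000 m³
S = 3,471,575,000 / 117,300,000 = 29.5957 PSU

29.60 PSU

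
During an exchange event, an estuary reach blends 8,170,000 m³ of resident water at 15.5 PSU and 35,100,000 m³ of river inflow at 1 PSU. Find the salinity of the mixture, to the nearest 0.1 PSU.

By conservation of dissolved salt,
salt = 8,170,000×15.5 + 35,100,000×1 = 126,635,000 + 35,100,000 = 161,735,000
volume = 8,170,000 + 35,100,000 = 43,270,000 m³
S = 161,735,000 / 43,270,000 = 3.738 PSU

3.7 PSU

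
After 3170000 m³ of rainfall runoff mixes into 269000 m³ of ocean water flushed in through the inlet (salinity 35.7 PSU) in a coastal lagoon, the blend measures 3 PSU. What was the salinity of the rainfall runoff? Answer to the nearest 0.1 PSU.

0.2 PSU

Salt balance: 269,000×35.7 + 3,170,000×S = 3,439,000×3
9,603,300 + 3,170,000·S = 10,317,000
S = (10,317,000 − 9,603,300) / 3,170,000 = 0.2251 PSU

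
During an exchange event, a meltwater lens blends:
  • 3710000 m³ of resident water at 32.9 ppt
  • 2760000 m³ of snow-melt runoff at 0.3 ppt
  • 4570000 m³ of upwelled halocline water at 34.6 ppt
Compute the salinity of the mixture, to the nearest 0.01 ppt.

By conservation of dissolved salt,
salt = 3,710,000×32.9 + 2,760,000×0.3 + 4,570,000×34.6 = 122,059,000 + 828,000 + 158,122,000 = 281,009,000
volume = 3,710,000 + 2,760,000 + 4,570,000 = 11,040,000 m³
S = 281,009,000 / 11,040,000 = 25.4537 ppt

25.45 ppt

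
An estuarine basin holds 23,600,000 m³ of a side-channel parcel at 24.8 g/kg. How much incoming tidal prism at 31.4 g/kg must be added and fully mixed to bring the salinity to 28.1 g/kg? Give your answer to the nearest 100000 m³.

23600000 m³

Salt balance: 23,600,000×24.8 + V×31.4 = (23,600,000+V)×28.1
585,280,000 + 31.4V = 663,160,000 + 28.1V
77,880,000 = 3.3V
V = 23,600,000 m³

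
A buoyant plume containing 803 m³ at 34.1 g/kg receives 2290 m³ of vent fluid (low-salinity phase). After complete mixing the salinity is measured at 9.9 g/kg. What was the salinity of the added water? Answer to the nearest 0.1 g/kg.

1.4 g/kg

Salt balance: 803×34.1 + 2,290×S = 3,093×9.9
27,382.3 + 2,290·S = 30,620.7
S = (30,620.7 − 27,382.3) / 2,290 = 1.4141 g/kg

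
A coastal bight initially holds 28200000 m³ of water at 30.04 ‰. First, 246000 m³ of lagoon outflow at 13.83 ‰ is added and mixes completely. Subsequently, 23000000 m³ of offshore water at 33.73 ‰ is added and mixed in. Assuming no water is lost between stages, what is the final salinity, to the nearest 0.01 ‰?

Mass of salt is conserved:
Initial salt = 28,200,000×30.04 = 847,128,000
After stage 1: salt = 847,128,000 + 246,000×13.83 = 850,530,180; volume = 28,446,000 m³; S = 29.9 ‰
After stage 2: salt = 850,530,180 + 23,000,000×33.73 = 1,626,320,180; volume = 51,446,000 m³
S = 1,626,320,180 / 51,446,000 = 31.6122 ‰

31.61 ‰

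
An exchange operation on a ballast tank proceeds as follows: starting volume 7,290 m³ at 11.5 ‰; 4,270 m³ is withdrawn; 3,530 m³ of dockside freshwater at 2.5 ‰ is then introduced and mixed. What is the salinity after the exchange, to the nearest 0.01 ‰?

Remaining after removal: 3,020 m³ at 11.5 ‰ (salt = 34,730)
After addition: salt = 34,730 + 3,530×2.5 = 43,555; volume = 6,550 m³
S = 43,555 / 6,550 = 6.6496 ‰

6.65 ‰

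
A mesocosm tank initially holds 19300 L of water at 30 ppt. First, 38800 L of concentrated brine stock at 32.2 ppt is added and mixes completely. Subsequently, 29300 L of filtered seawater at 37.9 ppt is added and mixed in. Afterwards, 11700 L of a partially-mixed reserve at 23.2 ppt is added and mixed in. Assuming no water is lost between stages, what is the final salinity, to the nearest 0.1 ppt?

32.4 ppt

Salt balance:
Initial salt = 19,300×30 = 579,000
After stage 1: salt = 579,000 + 38,800×32.2 = 1,828,360; volume = 58,100 L; S = 31.469 ppt
After stage 2: salt = 1,828,360 + 29,300×37.9 = 2,938,830; volume = 87,400 L; S = 33.625 ppt
After stage 3: salt = 2,938,830 + 11,700×23.2 = 3,210,270; volume = 99,100 L
S = 3,210,270 / 99,100 = 32.3942 ppt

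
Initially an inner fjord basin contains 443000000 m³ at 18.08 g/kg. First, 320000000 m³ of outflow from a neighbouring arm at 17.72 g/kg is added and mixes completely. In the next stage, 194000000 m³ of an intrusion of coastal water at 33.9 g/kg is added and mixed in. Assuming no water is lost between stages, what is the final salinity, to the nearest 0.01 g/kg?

21.17 g/kg

By conservation of dissolved salt,
Initial salt = 443,000,000×18.08 = 8,009,440,000
After stage 1: salt = 8,009,440,000 + 320,000,000×17.72 = 13,679,840,000; volume = 763,000,000 m³; S = 17.929 g/kg
After stage 2: salt = 13,679,840,000 + 194,000,000×33.9 = 20,256,440,000; volume = 957,000,000 m³
S = 20,256,440,000 / 957,000,000 = 21.1666 g/kg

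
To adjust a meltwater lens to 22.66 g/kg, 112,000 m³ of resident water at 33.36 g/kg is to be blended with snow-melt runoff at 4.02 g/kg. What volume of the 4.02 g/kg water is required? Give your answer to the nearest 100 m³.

Salt balance: 112,000×33.36 + V×4.02 = (112,000+V)×22.66
3,736,320 + 4.02V = 2,537,920 + 22.66V
1,198,400 = 18.64V
V = 64,291.85 m³

64300 m³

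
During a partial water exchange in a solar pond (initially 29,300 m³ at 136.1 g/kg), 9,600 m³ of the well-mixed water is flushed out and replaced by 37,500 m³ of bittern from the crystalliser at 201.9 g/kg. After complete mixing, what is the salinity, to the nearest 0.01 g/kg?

179.24 g/kg

Remaining after removal: 19,700 m³ at 136.1 g/kg (salt = 2,681,170)
After addition: salt = 2,681,170 + 37,500×201.9 = 10,252,420; volume = 57,200 m³
S = 10,252,420 / 57,200 = 179.2381 g/kg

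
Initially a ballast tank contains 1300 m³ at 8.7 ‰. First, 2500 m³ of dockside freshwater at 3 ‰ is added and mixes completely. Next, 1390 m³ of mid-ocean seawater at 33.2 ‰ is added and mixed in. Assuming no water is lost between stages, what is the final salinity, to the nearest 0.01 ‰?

12.52 ‰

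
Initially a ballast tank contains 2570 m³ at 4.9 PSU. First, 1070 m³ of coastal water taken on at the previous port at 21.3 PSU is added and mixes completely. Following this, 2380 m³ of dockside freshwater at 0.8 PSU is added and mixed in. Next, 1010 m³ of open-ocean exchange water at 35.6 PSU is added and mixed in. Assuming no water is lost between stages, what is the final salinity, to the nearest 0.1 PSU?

Weighted by volume,
Initial salt = 2,570×4.9 = 12,593
After stage 1: salt = 12,593 + 1,070×21.3 = 35,384; volume = 3,640 m³; S = 9.721 PSU
After stage 2: salt = 35,384 + 2,380×0.8 = 37,288; volume = 6,020 m³; S = 6.194 PSU
After stage 3: salt = 37,288 + 1,010×35.6 = 73,244; volume = 7,030 m³
S = 73,244 / 7,030 = 10.4188 PSU

10.4 PSU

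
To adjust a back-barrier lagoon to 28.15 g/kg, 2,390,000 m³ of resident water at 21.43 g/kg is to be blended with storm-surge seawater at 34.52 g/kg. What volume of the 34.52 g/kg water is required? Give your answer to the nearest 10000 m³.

Salt balance: 2,390,000×21.43 + V×34.52 = (2,390,000+V)×28.15
51,217,700 + 34.52V = 67,278,500 + 28.15V
16,060,800 = 6.37V
V = 2,521,318.68 m³

2520000 m³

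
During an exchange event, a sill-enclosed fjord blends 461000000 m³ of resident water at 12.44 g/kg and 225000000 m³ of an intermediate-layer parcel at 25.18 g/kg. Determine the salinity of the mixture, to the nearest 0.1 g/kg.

16.6 g/kg

By conservation of dissolved salt,
salt = 461,000,000×12.44 + 225,000,000×25.18 = 5,734,840,000 + 5,665,500,000 = 11,400,340,000
volume = 461,000,000 + 225,000,000 = 686,000,000 m³
S = 11,400,340,000 / 686,000,000 = 16.619 g/kg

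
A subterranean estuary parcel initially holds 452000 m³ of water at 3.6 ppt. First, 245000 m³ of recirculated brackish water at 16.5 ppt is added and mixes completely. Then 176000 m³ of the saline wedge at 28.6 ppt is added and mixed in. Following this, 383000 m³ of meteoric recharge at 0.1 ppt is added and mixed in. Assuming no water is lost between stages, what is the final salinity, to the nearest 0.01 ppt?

8.55 ppt

Conserving salt mass:
Initial salt = 452,000×3.6 = 1,627,200
After stage 1: salt = 1,627,200 + 245,000×16.5 = 5,669,700; volume = 697,000 m³; S = 8.134 ppt
After stage 2: salt = 5,669,700 + 176,000×28.6 = 10,703,300; volume = 873,000 m³; S = 12.26 ppt
After stage 3: salt = 10,703,300 + 383,000×0.1 = 10,741,600; volume = 1,256,000 m³
S = 10,741,600 / 1,256,000 = 8.5522 ppt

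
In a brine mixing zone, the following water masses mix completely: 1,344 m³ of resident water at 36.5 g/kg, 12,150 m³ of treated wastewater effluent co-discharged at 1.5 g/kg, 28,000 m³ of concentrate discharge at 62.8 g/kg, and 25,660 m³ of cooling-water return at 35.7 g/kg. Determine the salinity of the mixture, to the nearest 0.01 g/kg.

40.83 g/kg

Total salt / total volume:
salt = 1,344×36.5 + 12,150×1.5 + 28,000×62.8 + 25,660×35.7 = 49,056 + 18,225 + 1,758,400 + 916,062 = 2,741,743
volume = 1,344 + 12,150 + 28,000 + 25,660 = 67,154 m³
S = 2,741,743 / 67,154 = 40.8277 g/kg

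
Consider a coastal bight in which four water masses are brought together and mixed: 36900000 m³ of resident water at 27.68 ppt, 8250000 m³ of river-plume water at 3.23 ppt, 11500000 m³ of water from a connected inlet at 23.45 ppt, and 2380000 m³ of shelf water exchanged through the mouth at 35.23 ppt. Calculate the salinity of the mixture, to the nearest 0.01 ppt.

23.74 ppt

Salt balance:
salt = 36,900,000×27.68 + 8,250,000×3.23 + 11,500,000×23.45 + 2,380,000×35.23 = 1,021,392,000 + 26,647,500 + 269,675,000 + 83,847,400 = 1,401,561,900
volume = 36,900,000 + 8,250,000 + 11,500,000 + 2,380,000 = 59,030,000 m³
S = 1,401,561,900 / 59,030,000 = 23.7432 ppt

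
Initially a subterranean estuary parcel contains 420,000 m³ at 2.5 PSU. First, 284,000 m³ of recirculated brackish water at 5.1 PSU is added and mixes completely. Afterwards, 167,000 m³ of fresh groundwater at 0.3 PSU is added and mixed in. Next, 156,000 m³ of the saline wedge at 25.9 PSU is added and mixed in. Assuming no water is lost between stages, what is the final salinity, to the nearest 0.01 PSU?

6.42 PSU

Conserving salt mass:
Initial salt = 420,000×2.5 = 1,050,000
After stage 1: salt = 1,050,000 + 284,000×5.1 = 2,498,400; volume = 704,000 m³; S = 3.549 PSU
After stage 2: salt = 2,498,400 + 167,000×0.3 = 2,548,500; volume = 871,000 m³; S = 2.926 PSU
After stage 3: salt = 2,548,500 + 156,000×25.9 = 6,588,900; volume = 1,027,000 m³
S = 6,588,900 / 1,027,000 = 6.4157 PSU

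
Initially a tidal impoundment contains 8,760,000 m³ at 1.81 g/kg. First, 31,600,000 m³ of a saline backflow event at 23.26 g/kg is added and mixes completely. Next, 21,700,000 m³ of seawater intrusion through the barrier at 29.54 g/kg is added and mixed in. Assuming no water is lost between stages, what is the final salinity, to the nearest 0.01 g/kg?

22.43 g/kg

By conservation of dissolved salt,
Initial salt = 8,760,000×1.81 = 15,855,600
After stage 1: salt = 15,855,600 + 31,600,000×23.26 = 750,871,600; volume = 40,360,000 m³; S = 18.604 g/kg
After stage 2: salt = 750,871,600 + 21,700,000×29.54 = 1,391,889,600; volume = 62,060,000 m³
S = 1,391,889,600 / 62,060,000 = 22.4281 g/kg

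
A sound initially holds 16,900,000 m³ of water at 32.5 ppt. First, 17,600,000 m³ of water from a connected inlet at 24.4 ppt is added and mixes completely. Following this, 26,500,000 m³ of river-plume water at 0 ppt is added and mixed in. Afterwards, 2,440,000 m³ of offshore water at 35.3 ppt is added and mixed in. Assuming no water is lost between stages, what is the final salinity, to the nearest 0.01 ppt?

16.78 ppt

Salt balance:
Initial salt = 16,900,000×32.5 = 549,250,000
After stage 1: salt = 549,250,000 + 17,600,000×24.4 = 978,690,000; volume = 34,500,000 m³; S = 28.368 ppt
After stage 2: salt = 978,690,000 + 26,500,000×0 = 978,690,000; volume = 61,000,000 m³; S = 16.044 ppt
After stage 3: salt = 978,690,000 + 2,440,000×35.3 = 1,064,822,000; volume = 63,440,000 m³
S = 1,064,822,000 / 63,440,000 = 16.7847 ppt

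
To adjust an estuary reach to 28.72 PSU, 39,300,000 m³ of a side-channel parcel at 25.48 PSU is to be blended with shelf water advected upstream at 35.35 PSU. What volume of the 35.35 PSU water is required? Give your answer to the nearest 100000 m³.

19200000 m³

Salt balance: 39,300,000×25.48 + V×35.35 = (39,300,000+V)×28.72
1,001,364,000 + 35.35V = 1,128,696,000 + 28.72V
127,332,000 = 6.63V
V = 19,205,429.86 m³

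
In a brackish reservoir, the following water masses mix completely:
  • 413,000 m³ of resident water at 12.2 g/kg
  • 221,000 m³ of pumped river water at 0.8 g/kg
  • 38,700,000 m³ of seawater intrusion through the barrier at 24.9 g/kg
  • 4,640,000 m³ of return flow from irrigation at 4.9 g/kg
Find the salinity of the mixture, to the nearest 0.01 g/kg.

Weighted by volume,
salt = 413,000×12.2 + 221,000×0.8 + 38,700,000×24.9 + 4,640,000×4.9 = 5,038,600 + 176,800 + 963,630,000 + 22,736,000 = 991,581,400
volume = 413,000 + 221,000 + 38,700,000 + 4,640,000 = 43,974,000 m³
S = 991,581,400 / 43,974,000 = 22.5493 g/kg

22.55 g/kg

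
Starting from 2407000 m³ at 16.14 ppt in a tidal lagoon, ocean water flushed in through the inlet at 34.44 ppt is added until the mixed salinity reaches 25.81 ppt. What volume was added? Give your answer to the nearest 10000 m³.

Salt balance: 2,407,000×16.14 + V×34.44 = (2,407,000+V)×25.81
38,848,980 + 34.44V = 62,124,670 + 25.81V
23,275,690 = 8.63V
V = 2,697,067.21 m³

2700000 m³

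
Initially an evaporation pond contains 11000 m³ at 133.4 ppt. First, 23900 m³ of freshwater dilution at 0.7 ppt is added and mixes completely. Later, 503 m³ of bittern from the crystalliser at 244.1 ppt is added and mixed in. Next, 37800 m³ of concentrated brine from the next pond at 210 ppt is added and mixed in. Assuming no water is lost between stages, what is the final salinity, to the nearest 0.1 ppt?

Salt balance:
Initial salt = 11,000×133.4 = 1,467,400
After stage 1: salt = 1,467,400 + 23,900×0.7 = 1,484,130; volume = 34,900 m³; S = 42.525 ppt
After stage 2: salt = 1,484,130 + 503×244.1 = 1,606,912.3; volume = 35,403 m³; S = 45.389 ppt
After stage 3: salt = 1,606,912.3 + 37,800×210 = 9,544,912.3; volume = 73,203 m³
S = 9,544,912.3 / 73,203 = 130.3896 ppt

130.4 ppt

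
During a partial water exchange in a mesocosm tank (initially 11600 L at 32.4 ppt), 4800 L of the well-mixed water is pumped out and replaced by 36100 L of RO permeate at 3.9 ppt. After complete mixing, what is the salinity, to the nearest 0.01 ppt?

Remaining after removal: 6,800 L at 32.4 ppt (salt = 220,320)
After addition: salt = 220,320 + 36,100×3.9 = 361,110; volume = 42,900 L
S = 361,110 / 42,900 = 8.4175 ppt

8.42 ppt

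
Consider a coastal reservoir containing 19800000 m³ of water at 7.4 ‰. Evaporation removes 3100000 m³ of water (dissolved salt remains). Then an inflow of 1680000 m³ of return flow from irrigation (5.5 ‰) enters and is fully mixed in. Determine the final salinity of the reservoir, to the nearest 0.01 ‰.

After evaporation: salt = 19,800,000×7.4 = 146,520,000; volume = 19,800,000 − 3,100,000 = 16,700,000 m³
After mixing: salt = 146,520,000 + 1,680,000×5.5 = 155,760,000; volume = 16,700,000 + 1,680,000 = 18,380,000 m³
S = 155,760,000 / 18,380,000 = 8.4744 ‰

8.47 ‰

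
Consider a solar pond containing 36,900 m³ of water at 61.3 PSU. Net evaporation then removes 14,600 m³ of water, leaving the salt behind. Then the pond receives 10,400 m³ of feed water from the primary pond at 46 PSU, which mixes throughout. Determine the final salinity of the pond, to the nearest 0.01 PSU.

After evaporation: salt = 36,900×61.3 = 2,261,970; volume = 36,900 − 14,600 = 22,300 m³
After mixing: salt = 2,261,970 + 10,400×46 = 2,740,370; volume = 22,300 + 10,400 = 32,700 m³
S = 2,740,370 / 32,700 = 83.8034 PSU

83.80 PSU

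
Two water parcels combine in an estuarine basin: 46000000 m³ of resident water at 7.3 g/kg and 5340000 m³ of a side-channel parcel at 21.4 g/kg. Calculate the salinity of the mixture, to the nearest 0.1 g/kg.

By conservation of dissolved salt,
salt = 46,000,000×7.3 + 5,340,000×21.4 = 335,800,000 + 114,276,000 = 450,076,000
volume = 46,000,000 + 5,340,000 = 51,340,000 m³
S = 450,076,000 / 51,340,000 = 8.767 g/kg

8.8 g/kg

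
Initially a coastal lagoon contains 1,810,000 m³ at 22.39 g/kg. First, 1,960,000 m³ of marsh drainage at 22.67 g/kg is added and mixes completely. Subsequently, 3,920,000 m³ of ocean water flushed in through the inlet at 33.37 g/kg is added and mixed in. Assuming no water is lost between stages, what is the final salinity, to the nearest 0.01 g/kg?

28.06 g/kg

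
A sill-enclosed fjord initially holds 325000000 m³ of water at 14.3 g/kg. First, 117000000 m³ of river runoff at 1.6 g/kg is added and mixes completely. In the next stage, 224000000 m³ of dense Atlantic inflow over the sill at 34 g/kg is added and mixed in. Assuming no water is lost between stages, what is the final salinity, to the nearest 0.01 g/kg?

Conserving salt mass:
Initial salt = 325,000,000×14.3 = 4,647,500,000
After stage 1: salt = 4,647,500,000 + 117,000,000×1.6 = 4,834,700,000; volume = 442,000,000 m³; S = 10.938 g/kg
After stage 2: salt = 4,834,700,000 + 224,000,000×34 = 12,450,700,000; volume = 666,000,000 m³
S = 12,450,700,000 / 666,000,000 = 18.6947 g/kg

18.69 g/kg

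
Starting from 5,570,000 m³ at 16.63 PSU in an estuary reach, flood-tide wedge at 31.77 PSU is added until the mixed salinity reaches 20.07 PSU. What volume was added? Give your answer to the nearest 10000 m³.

1640000 m³

Salt balance: 5,570,000×16.63 + V×31.77 = (5,570,000+V)×20.07
92,629,100 + 31.77V = 111,789,900 + 20.07V
19,160,800 = 11.7V
V = 1,637,675.21 m³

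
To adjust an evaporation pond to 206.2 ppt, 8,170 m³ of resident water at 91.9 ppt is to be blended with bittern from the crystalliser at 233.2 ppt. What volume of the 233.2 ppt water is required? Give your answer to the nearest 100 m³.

34600 m³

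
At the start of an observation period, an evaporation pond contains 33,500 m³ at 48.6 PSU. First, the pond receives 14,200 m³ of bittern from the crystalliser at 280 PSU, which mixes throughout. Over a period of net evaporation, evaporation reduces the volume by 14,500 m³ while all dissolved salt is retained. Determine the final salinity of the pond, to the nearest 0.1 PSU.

After mixing: salt = 33,500×48.6 + 14,200×280 = 5,604,100; volume = 47,700 m³
After evaporation: salt unchanged = 5,604,100; volume = 47,700 − 14,500 = 33,200 m³
S = 5,604,100 / 33,200 = 168.7982 PSU

168.8 PSU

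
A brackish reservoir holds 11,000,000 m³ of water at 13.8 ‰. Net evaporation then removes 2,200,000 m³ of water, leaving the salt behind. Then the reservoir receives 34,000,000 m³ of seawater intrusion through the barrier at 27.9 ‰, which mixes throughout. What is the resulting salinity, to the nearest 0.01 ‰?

25.71 ‰

After evaporation: salt = 11,000,000×13.8 = 151,800,000; volume = 11,000,000 − 2,200,000 = 8,800,000 m³
After mixing: salt = 151,800,000 + 34,000,000×27.9 = 1,100,400,000; volume = 8,800,000 + 34,000,000 = 42,800,000 m³
S = 1,100,400,000 / 42,800,000 = 25.7103 ‰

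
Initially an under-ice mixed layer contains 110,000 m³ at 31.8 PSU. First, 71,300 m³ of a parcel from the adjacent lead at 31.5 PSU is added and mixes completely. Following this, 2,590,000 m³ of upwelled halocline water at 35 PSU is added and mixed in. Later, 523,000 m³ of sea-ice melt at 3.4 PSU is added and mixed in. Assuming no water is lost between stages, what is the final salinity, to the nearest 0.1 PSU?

Weighted by volume,
Initial salt = 110,000×31.8 = 3,498,000
After stage 1: salt = 3,498,000 + 71,300×31.5 = 5,743,950; volume = 181,300 m³; S = 31.682 PSU
After stage 2: salt = 5,743,950 + 2,590,000×35 = 96,393,950; volume = 2,771,300 m³; S = 34.783 PSU
After stage 3: salt = 96,393,950 + 523,000×3.4 = 98,172,150; volume = 3,294,300 m³
S = 98,172,150 / 3,294,300 = 29.8006 PSU

29.8 PSU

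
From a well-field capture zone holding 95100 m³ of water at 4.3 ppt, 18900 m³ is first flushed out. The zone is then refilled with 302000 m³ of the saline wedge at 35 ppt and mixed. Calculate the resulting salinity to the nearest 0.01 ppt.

Remaining after removal: 76,200 m³ at 4.3 ppt (salt = 327,660)
After addition: salt = 327,660 + 302,000×35 = 10,897,660; volume = 378,200 m³
S = 10,897,660 / 378,200 = 28.8145 ppt

28.81 ppt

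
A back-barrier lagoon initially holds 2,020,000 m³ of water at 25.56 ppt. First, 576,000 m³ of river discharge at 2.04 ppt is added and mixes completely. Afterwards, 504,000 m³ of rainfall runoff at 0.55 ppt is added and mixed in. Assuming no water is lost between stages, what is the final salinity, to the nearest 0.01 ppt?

17.12 ppt

Weighted by volume,
Initial salt = 2,020,000×25.56 = 51,631,200
After stage 1: salt = 51,631,200 + 576,000×2.04 = 52,806,240; volume = 2,596,000 m³; S = 20.341 ppt
After stage 2: salt = 52,806,240 + 504,000×0.55 = 53,083,440; volume = 3,100,000 m³
S = 53,083,440 / 3,100,000 = 17.1237 ppt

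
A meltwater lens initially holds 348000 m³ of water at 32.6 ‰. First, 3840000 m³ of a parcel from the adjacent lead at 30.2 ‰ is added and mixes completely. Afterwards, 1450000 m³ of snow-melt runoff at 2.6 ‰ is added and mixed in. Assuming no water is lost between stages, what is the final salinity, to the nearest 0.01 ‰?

Mass of salt is conserved:
Initial salt = 348,000×32.6 = 11,344,800
After stage 1: salt = 11,344,800 + 3,840,000×30.2 = 127,312,800; volume = 4,188,000 m³; S = 30.399 ‰
After stage 2: salt = 127,312,800 + 1,450,000×2.6 = 131,082,800; volume = 5,638,000 m³
S = 131,082,800 / 5,638,000 = 23.2499 ‰

23.25 ‰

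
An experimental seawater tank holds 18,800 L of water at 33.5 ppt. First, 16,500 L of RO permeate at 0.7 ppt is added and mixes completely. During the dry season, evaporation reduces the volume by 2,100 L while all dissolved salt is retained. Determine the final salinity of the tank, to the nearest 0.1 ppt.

After mixing: salt = 18,800×33.5 + 16,500×0.7 = 641,350; volume = 35,300 L
After evaporation: salt unchanged = 641,350; volume = 35,300 − 2,100 = 33,200 L
S = 641,350 / 33,200 = 19.3178 ppt

19.3 ppt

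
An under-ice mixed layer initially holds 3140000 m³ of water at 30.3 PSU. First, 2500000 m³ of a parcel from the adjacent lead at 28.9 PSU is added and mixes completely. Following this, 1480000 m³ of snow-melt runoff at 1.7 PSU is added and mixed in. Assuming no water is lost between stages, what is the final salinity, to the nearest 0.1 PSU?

23.9 PSU

By conservation of dissolved salt,
Initial salt = 3,140,000×30.3 = 95,142,000
After stage 1: salt = 95,142,000 + 2,500,000×28.9 = 167,392,000; volume = 5,640,000 m³; S = 29.679 PSU
After stage 2: salt = 167,392,000 + 1,480,000×1.7 = 169,908,000; volume = 7,120,000 m³
S = 169,908,000 / 7,120,000 = 23.8635 PSU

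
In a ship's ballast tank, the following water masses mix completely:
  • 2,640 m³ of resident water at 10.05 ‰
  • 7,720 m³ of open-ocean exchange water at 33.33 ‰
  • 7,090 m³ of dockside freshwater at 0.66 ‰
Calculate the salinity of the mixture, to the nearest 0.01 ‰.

16.53 ‰

Mass of salt is conserved:
salt = 2,640×10.05 + 7,720×33.33 + 7,090×0.66 = 26,532 + 257,307.6 + 4,679.4 = 288,519
volume = 2,640 + 7,720 + 7,090 = 17,450 m³
S = 288,519 / 17,450 = 16.534 ‰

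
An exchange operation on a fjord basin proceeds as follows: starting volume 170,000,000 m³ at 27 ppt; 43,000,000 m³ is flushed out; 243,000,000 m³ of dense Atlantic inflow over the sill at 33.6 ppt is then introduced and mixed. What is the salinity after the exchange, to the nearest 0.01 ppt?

Remaining after removal: 127,000,000 m³ at 27 ppt (salt = 3,429,000,000)
After addition: salt = 3,429,000,000 + 243,000,000×33.6 = 11,593,800,000; volume = 370,000,000 m³
S = 11,593,800,000 / 370,000,000 = 31.3346 ppt

31.33 ppt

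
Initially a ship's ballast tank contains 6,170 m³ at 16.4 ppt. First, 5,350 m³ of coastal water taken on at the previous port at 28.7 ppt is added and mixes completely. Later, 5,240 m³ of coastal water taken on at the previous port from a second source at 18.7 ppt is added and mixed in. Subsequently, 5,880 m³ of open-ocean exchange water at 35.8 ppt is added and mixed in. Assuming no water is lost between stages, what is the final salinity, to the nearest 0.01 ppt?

24.88 ppt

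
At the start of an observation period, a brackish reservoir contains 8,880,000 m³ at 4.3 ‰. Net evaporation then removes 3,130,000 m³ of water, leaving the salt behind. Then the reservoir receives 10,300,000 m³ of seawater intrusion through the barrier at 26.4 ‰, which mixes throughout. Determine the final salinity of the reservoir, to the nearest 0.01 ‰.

19.32 ‰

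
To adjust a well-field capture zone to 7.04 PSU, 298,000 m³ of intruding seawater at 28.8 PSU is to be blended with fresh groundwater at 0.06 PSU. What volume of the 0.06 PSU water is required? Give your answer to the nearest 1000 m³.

Salt balance: 298,000×28.8 + V×0.06 = (298,000+V)×7.04
8,582,400 + 0.06V = 2,097,920 + 7.04V
6,484,480 = 6.98V
V = 929,008.6 m³

929000 m³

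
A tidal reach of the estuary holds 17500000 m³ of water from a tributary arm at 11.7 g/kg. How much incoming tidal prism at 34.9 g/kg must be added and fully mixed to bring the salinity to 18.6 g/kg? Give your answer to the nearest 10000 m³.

7410000 m³

Salt balance: 17,500,000×11.7 + V×34.9 = (17,500,000+V)×18.6
204,750,000 + 34.9V = 325,500,000 + 18.6V
120,750,000 = 16.3V
V = 7,407,975.46 m³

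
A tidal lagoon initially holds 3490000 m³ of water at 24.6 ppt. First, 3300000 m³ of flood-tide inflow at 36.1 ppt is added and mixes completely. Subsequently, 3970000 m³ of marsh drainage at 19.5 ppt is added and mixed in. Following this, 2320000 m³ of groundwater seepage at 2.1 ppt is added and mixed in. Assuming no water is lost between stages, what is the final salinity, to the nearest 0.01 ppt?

21.96 ppt

Total salt / total volume:
Initial salt = 3,490,000×24.6 = 85,854,000
After stage 1: salt = 85,854,000 + 3,300,000×36.1 = 204,984,000; volume = 6,790,000 m³; S = 30.189 ppt
After stage 2: salt = 204,984,000 + 3,970,000×19.5 = 282,399,000; volume = 10,760,000 m³; S = 26.245 ppt
After stage 3: salt = 282,399,000 + 2,320,000×2.1 = 287,271,000; volume = 13,080,000 m³
S = 287,271,000 / 13,080,000 = 21.9626 ppt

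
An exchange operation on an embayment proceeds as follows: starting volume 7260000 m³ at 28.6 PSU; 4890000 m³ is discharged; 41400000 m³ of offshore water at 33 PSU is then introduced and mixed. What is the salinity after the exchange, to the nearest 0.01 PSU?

32.76 PSU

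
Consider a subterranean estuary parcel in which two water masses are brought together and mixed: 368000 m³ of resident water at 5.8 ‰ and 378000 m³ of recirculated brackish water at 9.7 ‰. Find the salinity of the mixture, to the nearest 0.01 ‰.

Salt balance:
salt = 368,000×5.8 + 378,000×9.7 = 2,134,400 + 3,666,600 = 5,801,000
volume = 368,000 + 378,000 = 746,000 m³
S = 5,801,000 / 746,000 = 7.7761 ‰

7.78 ‰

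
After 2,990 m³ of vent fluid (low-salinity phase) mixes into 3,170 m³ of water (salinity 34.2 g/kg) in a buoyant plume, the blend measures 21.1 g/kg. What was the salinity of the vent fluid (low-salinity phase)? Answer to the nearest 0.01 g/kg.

Salt balance: 3,170×34.2 + 2,990×S = 6,160×21.1
108,414 + 2,990·S = 129,976
S = (129,976 − 108,414) / 2,990 = 7.2114 g/kg

7.21 g/kg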